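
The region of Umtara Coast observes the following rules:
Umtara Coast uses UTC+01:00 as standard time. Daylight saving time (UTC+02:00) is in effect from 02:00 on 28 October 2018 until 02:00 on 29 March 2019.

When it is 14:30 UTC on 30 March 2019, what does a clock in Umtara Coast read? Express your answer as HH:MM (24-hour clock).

At the standard offset (UTC+01:00), 14:30 UTC + 1h = 15:30 Umtara Coast standard time.
The standard-time date in Umtara Coast, 30 March 2019, does not fall between 28 October 2018 and 29 March 2019, so daylight saving is not in effect and Umtara Coast is at UTC+01:00.
14:30 UTC + 1h = 15:30 local.

15:30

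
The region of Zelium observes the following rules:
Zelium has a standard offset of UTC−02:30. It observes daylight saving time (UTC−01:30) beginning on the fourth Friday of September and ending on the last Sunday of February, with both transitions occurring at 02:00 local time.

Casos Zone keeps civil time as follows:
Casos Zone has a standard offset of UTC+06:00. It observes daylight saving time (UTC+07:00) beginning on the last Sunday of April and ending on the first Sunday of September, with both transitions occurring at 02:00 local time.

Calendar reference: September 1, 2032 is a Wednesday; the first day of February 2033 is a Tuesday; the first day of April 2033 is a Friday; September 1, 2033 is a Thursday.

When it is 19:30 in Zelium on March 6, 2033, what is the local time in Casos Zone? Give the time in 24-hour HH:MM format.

1 September 2032 is a Wednesday, so the first Friday is September 3 and the fourth is September 24.
1 February 2033 is a Tuesday, so Sundays fall on 6, 13, 20, 27; the last is February 27.
March 6, 2033 is outside the daylight-saving period (24 September 2032 – 27 February 2033), so Zelium is on standard time, UTC−02:30.
19:30 Zelium + 2h30m = 22:00 UTC.
1 April 2033 is a Friday, so Sundays fall on 3, 10, 17, 24; the last is April 24.
1 September 2033 is a Thursday, so the first Sunday is September 4.
At the standard offset (UTC+06:00), 22:00 UTC + 6h = 04:00 Casos Zone standard time (rolling into the next day, 7 March 2033).
The standard-time date in Casos Zone, March 7, 2033, does not fall between 24 April and 4 September, so daylight saving is not in effect and Casos Zone is at UTC+06:00.
22:00 UTC + 6h = 04:00 Casos Zone (rolling into the next day, 7 March 2033).

04:00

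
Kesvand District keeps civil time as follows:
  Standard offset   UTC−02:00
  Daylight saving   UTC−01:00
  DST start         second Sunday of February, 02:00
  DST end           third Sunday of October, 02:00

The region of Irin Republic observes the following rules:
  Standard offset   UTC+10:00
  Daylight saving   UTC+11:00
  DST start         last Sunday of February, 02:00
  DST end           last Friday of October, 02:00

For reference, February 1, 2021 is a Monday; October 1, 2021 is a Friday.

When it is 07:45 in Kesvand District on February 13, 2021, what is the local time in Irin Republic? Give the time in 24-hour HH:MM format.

1 February 2021 is a Monday, so the first Sunday is February 7 and the second is February 14.
1 October 2021 is a Friday, so the first Sunday is October 3 and the third is October 17.
February 13, 2021 does not fall between 14 February and 17 October, so daylight saving is not in effect and Kesvand District is at UTC−02:00.
07:45 Kesvand District + 2h = 09:45 UTC.
1 February 2021 is a Monday, so Sundays fall on 7, 14, 21, 28; the last is February 28.
1 October 2021 is a Friday, so Fridays fall on 1, 8, 15, 22, 29; the last is October 29.
At the standard offset (UTC+10:00), 09:45 UTC + 10h = 19:45 Irin Republic standard time.
Daylight saving runs 28 February – 29 October; the standard-time date in Irin Republic, February 13, 2021, is outside that window, so Irin Republic is on standard time at UTC+10:00.
09:45 UTC + 10h = 19:45 Irin Republic.

19:45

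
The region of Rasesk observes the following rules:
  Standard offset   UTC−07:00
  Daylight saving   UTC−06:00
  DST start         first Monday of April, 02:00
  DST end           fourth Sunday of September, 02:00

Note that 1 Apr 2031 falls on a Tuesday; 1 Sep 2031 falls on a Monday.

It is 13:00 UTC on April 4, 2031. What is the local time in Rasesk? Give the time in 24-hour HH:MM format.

06:00

1 April 2031 is a Tuesday, so the first Monday is April 7.
1 September 2031 is a Monday, so the first Sunday is September 7 and the fourth is September 28.
At the standard offset (UTC−07:00), 13:00 UTC − 7h = 06:00 Rasesk standard time.
The standard-time date in Rasesk, April 4, 2031, is outside the daylight-saving period (7 April – 28 September), so Rasesk is on standard time, UTC−07:00.
13:00 UTC − 7h = 06:00 local.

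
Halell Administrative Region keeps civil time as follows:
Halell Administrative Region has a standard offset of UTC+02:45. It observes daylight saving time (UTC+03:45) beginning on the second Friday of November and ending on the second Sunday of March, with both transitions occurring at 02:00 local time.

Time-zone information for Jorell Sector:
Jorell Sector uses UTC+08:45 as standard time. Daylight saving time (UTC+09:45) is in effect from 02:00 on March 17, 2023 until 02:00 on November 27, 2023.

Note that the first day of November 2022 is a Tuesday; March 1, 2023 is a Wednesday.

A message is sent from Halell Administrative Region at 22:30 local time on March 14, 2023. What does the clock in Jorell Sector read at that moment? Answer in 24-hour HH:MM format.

04:30

1 November 2022 is a Tuesday, so the first Friday is November 4 and the second is November 11.
1 March 2023 is a Wednesday, so the first Sunday is March 5 and the second is March 12.
Daylight saving runs 11 November 2022 – 12 March 2023; March 14, 2023 is outside that window, so Halell Administrative Region is on standard time at UTC+02:45.
22:30 Halell Administrative Region − 2h45m = 19:45 UTC.
At the standard offset (UTC+08:45), 19:45 UTC + 8h45m = 04:30 Jorell Sector standard time (rolling into the next day, 15 March 2023).
The standard-time date in Jorell Sector, March 15, 2023, is outside the daylight-saving period (17 March – 27 November), so Jorell Sector is on standard time, UTC+08:45.
19:45 UTC + 8h45m = 04:30 Jorell Sector (rolling into the next day, 15 March 2023).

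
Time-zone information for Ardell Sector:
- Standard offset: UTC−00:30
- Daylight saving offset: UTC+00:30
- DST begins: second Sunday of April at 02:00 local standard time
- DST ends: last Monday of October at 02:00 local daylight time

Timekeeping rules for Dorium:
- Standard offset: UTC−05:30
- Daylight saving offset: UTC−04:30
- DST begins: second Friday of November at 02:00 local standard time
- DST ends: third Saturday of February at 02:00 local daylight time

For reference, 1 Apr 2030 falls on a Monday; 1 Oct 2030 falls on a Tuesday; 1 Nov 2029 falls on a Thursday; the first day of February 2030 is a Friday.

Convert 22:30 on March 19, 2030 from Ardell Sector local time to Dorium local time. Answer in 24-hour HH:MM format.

1 April 2030 is a Monday, so the first Sunday is April 7 and the second is April 14.
1 October 2030 is a Tuesday, so Mondays fall on 7, 14, 21, 28; the last is October 28.
March 19, 2030 does not fall between 14 April and 28 October, so daylight saving is not in effect and Ardell Sector is at UTC−00:30.
22:30 Ardell Sector + 0h30m = 23:00 UTC.
1 November 2029 is a Thursday, so the first Friday is November 2 and the second is November 9.
1 February 2030 is a Friday, so the first Saturday is February 2 and the third is February 16.
At the standard offset (UTC−05:30), 23:00 UTC − 5h30m = 17:30 Dorium standard time.
Daylight saving runs 9 November 2029 – 16 February 2030; the standard-time date in Dorium, March 19, 2030, is outside that window, so Dorium is on standard time at UTC−05:30.
23:00 UTC − 5h30m = 17:30 Dorium.

17:30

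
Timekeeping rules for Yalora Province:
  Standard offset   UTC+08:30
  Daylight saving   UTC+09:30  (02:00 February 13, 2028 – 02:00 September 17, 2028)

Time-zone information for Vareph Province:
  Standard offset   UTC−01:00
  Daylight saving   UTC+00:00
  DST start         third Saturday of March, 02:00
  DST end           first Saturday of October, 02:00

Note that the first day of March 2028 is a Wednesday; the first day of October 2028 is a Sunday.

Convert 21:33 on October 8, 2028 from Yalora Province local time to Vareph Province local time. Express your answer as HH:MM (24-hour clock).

12:03

Daylight saving runs 13 February – 17 September; October 8, 2028 is outside that window, so Yalora Province is on standard time at UTC+08:30.
21:33 Yalora Province − 8h30m = 13:03 UTC.
1 March 2028 is a Wednesday, so the first Saturday is March 4 and the third is March 18.
1 October 2028 is a Sunday, so the first Saturday is October 7.
At the standard offset (UTC−01:00), 13:03 UTC − 1h = 12:03 Vareph Province standard time.
The standard-time date in Vareph Province, October 8, 2028, is outside the daylight-saving period (18 March – 7 October), so Vareph Province is on standard time, UTC−01:00.
13:03 UTC − 1h = 12:03 Vareph Province.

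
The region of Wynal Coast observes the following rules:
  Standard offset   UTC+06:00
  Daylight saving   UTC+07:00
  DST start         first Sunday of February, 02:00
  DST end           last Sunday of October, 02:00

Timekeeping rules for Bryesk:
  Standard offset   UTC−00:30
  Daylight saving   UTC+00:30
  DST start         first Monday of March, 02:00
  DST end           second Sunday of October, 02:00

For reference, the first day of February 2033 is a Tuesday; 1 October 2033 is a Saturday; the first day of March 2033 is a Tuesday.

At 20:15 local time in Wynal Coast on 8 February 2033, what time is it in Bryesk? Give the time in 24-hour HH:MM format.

12:45

1 February 2033 is a Tuesday, so the first Sunday is February 6.
1 October 2033 is a Saturday, so Sundays fall on 2, 9, 16, 23, 30; the last is October 30.
8 February 2033 lies within the daylight-saving period (6 February – 30 October), so Wynal Coast is on daylight time, UTC+07:00.
20:15 Wynal Coast − 7h = 13:15 UTC.
1 March 2033 is a Tuesday, so the first Monday is March 7.
1 October 2033 is a Saturday, so the first Sunday is October 2 and the second is October 9.
At the standard offset (UTC−00:30), 13:15 UTC − 0h30m = 12:45 Bryesk standard time.
The standard-time date in Bryesk, 8 February 2033, does not fall between 7 March and 9 October, so daylight saving is not in effect and Bryesk is at UTC−00:30.
13:15 UTC − 0h30m = 12:45 Bryesk.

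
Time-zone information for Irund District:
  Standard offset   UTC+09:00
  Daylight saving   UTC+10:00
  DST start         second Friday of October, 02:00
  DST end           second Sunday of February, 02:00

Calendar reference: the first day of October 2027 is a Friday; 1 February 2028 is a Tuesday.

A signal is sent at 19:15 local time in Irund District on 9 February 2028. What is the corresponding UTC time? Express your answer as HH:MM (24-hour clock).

09:15

1 October 2027 is a Friday, so the first Friday is October 1 and the second is October 8.
1 February 2028 is a Tuesday, so the first Sunday is February 6 and the second is February 13.
9 February 2028 lies within the daylight-saving period (8 October 2027 – 13 February 2028), so Irund District is on daylight time, UTC+10:00.
19:15 local − 10h = 09:15 UTC.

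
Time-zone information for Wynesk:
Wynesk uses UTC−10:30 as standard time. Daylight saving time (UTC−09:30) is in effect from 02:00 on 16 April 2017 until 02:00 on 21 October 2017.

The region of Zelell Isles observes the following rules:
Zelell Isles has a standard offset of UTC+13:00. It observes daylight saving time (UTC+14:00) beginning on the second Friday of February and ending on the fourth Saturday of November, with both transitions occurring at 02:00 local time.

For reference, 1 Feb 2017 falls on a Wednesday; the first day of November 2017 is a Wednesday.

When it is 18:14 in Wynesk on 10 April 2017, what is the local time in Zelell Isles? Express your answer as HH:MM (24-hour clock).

Daylight saving runs 16 April – 21 October; 10 April 2017 is outside that window, so Wynesk is on standard time at UTC−10:30.
18:14 Wynesk + 10h30m = 04:44 UTC (rolling into the next day, 11 April 2017).
1 February 2017 is a Wednesday, so the first Friday is February 3 and the second is February 10.
1 November 2017 is a Wednesday, so the first Saturday is November 4 and the fourth is November 25.
At the standard offset (UTC+13:00), 04:44 UTC + 13h = 17:44 Zelell Isles standard time.
The standard-time date in Zelell Isles, 11 April 2017, falls between 10 February and 25 November, so daylight saving is in effect and Zelell Isles is at UTC+14:00.
04:44 UTC + 14h = 18:44 Zelell Isles.

18:44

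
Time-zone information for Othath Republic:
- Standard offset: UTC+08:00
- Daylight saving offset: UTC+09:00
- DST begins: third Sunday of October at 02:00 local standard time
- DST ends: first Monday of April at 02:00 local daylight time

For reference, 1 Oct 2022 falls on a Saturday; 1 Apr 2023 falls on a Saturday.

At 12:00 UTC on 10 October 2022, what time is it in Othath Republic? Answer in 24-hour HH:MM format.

20:00

1 October 2022 is a Saturday, so the first Sunday is October 2 and the third is October 16.
1 April 2023 is a Saturday, so the first Monday is April 3.
At the standard offset (UTC+08:00), 12:00 UTC + 8h = 20:00 Othath Republic standard time.
Daylight saving runs 16 October 2022 – 3 April 2023; the standard-time date in Othath Republic, 10 October 2022, is outside that window, so Othath Republic is on standard time at UTC+08:00.
12:00 UTC + 8h = 20:00 local.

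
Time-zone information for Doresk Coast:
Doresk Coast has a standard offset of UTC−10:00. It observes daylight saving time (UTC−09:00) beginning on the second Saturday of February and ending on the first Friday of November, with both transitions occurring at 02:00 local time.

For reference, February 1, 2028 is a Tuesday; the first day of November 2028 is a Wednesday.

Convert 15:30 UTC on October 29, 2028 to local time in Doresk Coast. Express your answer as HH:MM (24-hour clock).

1 February 2028 is a Tuesday, so the first Saturday is February 5 and the second is February 12.
1 November 2028 is a Wednesday, so the first Friday is November 3.
At the standard offset (UTC−10:00), 15:30 UTC − 10h = 05:30 Doresk Coast standard time.
Daylight saving runs 12 February – 3 November; the standard-time date in Doresk Coast, October 29, 2028, is inside that window, so Doresk Coast is at UTC−09:00.
15:30 UTC − 9h = 06:30 local.

06:30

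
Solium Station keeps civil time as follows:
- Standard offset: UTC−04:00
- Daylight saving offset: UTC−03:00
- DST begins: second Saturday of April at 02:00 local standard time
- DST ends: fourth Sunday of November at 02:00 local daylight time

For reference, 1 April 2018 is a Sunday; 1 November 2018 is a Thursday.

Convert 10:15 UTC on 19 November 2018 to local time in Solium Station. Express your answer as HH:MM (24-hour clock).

1 April 2018 is a Sunday, so the first Saturday is April 7 and the second is April 14.
1 November 2018 is a Thursday, so the first Sunday is November 4 and the fourth is November 25.
At the standard offset (UTC−04:00), 10:15 UTC − 4h = 06:15 Solium Station standard time.
The standard-time date in Solium Station, 19 November 2018, falls between 14 April and 25 November, so daylight saving is in effect and Solium Station is at UTC−03:00.
10:15 UTC − 3h = 07:15 local.

07:15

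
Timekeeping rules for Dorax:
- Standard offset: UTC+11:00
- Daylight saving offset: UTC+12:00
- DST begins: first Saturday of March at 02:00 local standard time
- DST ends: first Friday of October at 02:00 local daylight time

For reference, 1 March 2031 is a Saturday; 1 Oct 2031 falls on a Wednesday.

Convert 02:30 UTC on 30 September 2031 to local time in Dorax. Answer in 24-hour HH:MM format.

1 March 2031 is a Saturday, so the first Saturday is March 1.
1 October 2031 is a Wednesday, so the first Friday is October 3.
At the standard offset (UTC+11:00), 02:30 UTC + 11h = 13:30 Dorax standard time.
The standard-time date in Dorax, 30 September 2031, falls between 1 March and 3 October, so daylight saving is in effect and Dorax is at UTC+12:00.
02:30 UTC + 12h = 14:30 local.

14:30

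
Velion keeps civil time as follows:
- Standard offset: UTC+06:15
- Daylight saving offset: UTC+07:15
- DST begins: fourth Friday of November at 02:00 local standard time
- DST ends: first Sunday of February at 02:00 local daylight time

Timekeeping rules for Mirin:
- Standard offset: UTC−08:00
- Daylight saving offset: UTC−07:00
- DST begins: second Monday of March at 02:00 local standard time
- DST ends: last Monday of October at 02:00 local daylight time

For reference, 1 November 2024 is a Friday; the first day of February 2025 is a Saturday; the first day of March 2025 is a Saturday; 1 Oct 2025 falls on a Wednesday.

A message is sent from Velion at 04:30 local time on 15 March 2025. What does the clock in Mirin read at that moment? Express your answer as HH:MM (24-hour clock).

1 November 2024 is a Friday, so the first Friday is November 1 and the fourth is November 22.
1 February 2025 is a Saturday, so the first Sunday is February 2.
15 March 2025 does not fall between 22 November 2024 and 2 February 2025, so daylight saving is not in effect and Velion is at UTC+06:15.
04:30 Velion − 6h15m = 22:15 UTC (rolling into the previous day, 14 March 2025).
1 March 2025 is a Saturday, so the first Monday is March 3 and the second is March 10.
1 October 2025 is a Wednesday, so Mondays fall on 6, 13, 20, 27; the last is October 27.
At the standard offset (UTC−08:00), 22:15 UTC − 8h = 14:15 Mirin standard time.
The standard-time date in Mirin, 14 March 2025, lies within the daylight-saving period (10 March – 27 October), so Mirin is on daylight time, UTC−07:00.
22:15 UTC − 7h = 15:15 Mirin.

15:15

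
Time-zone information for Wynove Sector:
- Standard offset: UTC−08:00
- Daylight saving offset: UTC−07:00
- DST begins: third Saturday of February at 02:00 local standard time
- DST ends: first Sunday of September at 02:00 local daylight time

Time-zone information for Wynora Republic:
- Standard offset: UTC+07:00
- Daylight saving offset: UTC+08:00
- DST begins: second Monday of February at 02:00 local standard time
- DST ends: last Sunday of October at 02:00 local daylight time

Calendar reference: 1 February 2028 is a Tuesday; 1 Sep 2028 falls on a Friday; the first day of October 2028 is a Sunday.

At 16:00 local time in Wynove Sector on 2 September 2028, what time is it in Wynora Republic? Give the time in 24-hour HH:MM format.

07:00

1 February 2028 is a Tuesday, so the first Saturday is February 5 and the third is February 19.
1 September 2028 is a Friday, so the first Sunday is September 3.
Daylight saving runs 19 February – 3 September; 2 September 2028 is inside that window, so Wynove Sector is at UTC−07:00.
16:00 Wynove Sector + 7h = 23:00 UTC.
1 February 2028 is a Tuesday, so the first Monday is February 7 and the second is February 14.
1 October 2028 is a Sunday, so Sundays fall on 1, 8, 15, 22, 29; the last is October 29.
At the standard offset (UTC+07:00), 23:00 UTC + 7h = 06:00 Wynora Republic standard time (rolling into the next day, 3 September 2028).
The standard-time date in Wynora Republic, 3 September 2028, falls between 14 February and 29 October, so daylight saving is in effect and Wynora Republic is at UTC+08:00.
23:00 UTC + 8h = 07:00 Wynora Republic (rolling into the next day, 3 September 2028).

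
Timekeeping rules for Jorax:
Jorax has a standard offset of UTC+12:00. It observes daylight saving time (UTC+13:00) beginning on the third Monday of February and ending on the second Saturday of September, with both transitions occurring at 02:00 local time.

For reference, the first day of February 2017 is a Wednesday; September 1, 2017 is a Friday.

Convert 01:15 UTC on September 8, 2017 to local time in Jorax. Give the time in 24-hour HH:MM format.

1 February 2017 is a Wednesday, so the first Monday is February 6 and the third is February 20.
1 September 2017 is a Friday, so the first Saturday is September 2 and the second is September 9.
At the standard offset (UTC+12:00), 01:15 UTC + 12h = 13:15 Jorax standard time.
The standard-time date in Jorax, September 8, 2017, lies within the daylight-saving period (20 February – 9 September), so Jorax is on daylight time, UTC+13:00.
01:15 UTC + 13h = 14:15 local.

14:15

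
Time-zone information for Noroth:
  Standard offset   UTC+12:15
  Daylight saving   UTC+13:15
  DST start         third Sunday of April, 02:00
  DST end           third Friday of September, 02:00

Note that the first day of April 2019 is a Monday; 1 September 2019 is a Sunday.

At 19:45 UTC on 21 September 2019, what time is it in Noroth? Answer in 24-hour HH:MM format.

1 April 2019 is a Monday, so the first Sunday is April 7 and the third is April 21.
1 September 2019 is a Sunday, so the first Friday is September 6 and the third is September 20.
At the standard offset (UTC+12:15), 19:45 UTC + 12h15m = 08:00 Noroth standard time (rolling into the next day, 22 September 2019).
Daylight saving runs 21 April – 20 September; the standard-time date in Noroth, 22 September 2019, is outside that window, so Noroth is on standard time at UTC+12:15.
19:45 UTC + 12h15m = 08:00 local (rolling into the next day, 22 September 2019).

08:00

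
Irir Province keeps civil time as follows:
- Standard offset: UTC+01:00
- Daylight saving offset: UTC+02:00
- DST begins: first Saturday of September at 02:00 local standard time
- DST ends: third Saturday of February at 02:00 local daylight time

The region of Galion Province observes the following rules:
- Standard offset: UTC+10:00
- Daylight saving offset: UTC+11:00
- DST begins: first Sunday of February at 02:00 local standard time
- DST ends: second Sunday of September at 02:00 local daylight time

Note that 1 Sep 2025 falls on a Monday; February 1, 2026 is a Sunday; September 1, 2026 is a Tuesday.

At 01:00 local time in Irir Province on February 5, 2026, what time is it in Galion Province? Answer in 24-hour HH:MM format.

10:00

1 September 2025 is a Monday, so the first Saturday is September 6.
1 February 2026 is a Sunday, so the first Saturday is February 7 and the third is February 21.
Daylight saving runs 6 September 2025 – 21 February 2026; February 5, 2026 is inside that window, so Irir Province is at UTC+02:00.
01:00 Irir Province − 2h = 23:00 UTC (rolling into the previous day, 4 February 2026).
1 February 2026 is a Sunday, so the first Sunday is February 1.
1 September 2026 is a Tuesday, so the first Sunday is September 6 and the second is September 13.
At the standard offset (UTC+10:00), 23:00 UTC + 10h = 09:00 Galion Province standard time (rolling into the next day, 5 February 2026).
The standard-time date in Galion Province, February 5, 2026, falls between 1 February and 13 September, so daylight saving is in effect and Galion Province is at UTC+11:00.
23:00 UTC + 11h = 10:00 Galion Province (rolling into the next day, 5 February 2026).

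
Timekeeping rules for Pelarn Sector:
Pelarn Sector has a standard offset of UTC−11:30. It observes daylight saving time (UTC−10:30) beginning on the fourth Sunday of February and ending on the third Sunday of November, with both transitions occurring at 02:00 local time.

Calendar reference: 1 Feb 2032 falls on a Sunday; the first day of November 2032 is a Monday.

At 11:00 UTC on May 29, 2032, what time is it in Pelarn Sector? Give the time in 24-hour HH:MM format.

1 February 2032 is a Sunday, so the first Sunday is February 1 and the fourth is February 22.
1 November 2032 is a Monday, so the first Sunday is November 7 and the third is November 21.
At the standard offset (UTC−11:30), 11:00 UTC − 11h30m = 23:30 Pelarn Sector standard time (rolling into the previous day, 28 May 2032).
Daylight saving runs 22 February – 21 November; the standard-time date in Pelarn Sector, May 28, 2032, is inside that window, so Pelarn Sector is at UTC−10:30.
11:00 UTC − 10h30m = 00:30 local.

00:30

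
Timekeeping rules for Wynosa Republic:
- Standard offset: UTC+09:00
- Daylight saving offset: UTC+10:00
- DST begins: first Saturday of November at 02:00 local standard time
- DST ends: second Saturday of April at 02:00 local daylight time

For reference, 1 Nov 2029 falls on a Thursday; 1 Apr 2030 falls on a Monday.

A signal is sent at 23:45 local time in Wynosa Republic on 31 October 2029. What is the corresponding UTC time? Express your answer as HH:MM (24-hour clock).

1 November 2029 is a Thursday, so the first Saturday is November 3.
1 April 2030 is a Monday, so the first Saturday is April 6 and the second is April 13.
31 October 2029 does not fall between 3 November 2029 and 13 April 2030, so daylight saving is not in effect and Wynosa Republic is at UTC+09:00.
23:45 local − 9h = 14:45 UTC.

14:45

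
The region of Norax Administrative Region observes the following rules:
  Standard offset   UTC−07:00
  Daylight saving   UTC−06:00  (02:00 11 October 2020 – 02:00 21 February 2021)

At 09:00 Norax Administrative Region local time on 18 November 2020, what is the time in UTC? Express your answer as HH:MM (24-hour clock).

15:00

18 November 2020 falls between 11 October 2020 and 21 February 2021, so daylight saving is in effect and Norax Administrative Region is at UTC−06:00.
09:00 local + 6h = 15:00 UTC.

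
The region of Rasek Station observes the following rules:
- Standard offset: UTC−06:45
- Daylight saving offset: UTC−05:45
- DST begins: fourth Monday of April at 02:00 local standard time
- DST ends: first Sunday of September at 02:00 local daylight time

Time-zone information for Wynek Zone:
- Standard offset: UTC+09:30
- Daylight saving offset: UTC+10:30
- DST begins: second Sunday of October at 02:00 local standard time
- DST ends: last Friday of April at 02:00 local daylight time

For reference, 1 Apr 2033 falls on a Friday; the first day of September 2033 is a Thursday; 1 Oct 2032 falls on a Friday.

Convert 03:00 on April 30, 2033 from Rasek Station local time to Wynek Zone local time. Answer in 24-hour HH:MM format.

1 April 2033 is a Friday, so the first Monday is April 4 and the fourth is April 25.
1 September 2033 is a Thursday, so the first Sunday is September 4.
April 30, 2033 lies within the daylight-saving period (25 April – 4 September), so Rasek Station is on daylight time, UTC−05:45.
03:00 Rasek Station + 5h45m = 08:45 UTC.
1 October 2032 is a Friday, so the first Sunday is October 3 and the second is October 10.
1 April 2033 is a Friday, so Fridays fall on 1, 8, 15, 22, 29; the last is April 29.
At the standard offset (UTC+09:30), 08:45 UTC + 9h30m = 18:15 Wynek Zone standard time.
The standard-time date in Wynek Zone, April 30, 2033, is outside the daylight-saving period (10 October 2032 – 29 April 2033), so Wynek Zone is on standard time, UTC+09:30.
08:45 UTC + 9h30m = 18:15 Wynek Zone.

18:15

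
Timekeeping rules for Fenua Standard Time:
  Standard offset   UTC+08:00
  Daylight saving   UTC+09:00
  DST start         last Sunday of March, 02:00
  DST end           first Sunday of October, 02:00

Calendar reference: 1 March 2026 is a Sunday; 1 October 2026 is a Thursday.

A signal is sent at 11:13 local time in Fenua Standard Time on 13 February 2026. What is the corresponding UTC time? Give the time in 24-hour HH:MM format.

03:13

1 March 2026 is a Sunday, so Sundays fall on 1, 8, 15, 22, 29; the last is March 29.
1 October 2026 is a Thursday, so the first Sunday is October 4.
Daylight saving runs 29 March – 4 October; 13 February 2026 is outside that window, so Fenua Standard Time is on standard time at UTC+08:00.
11:13 local − 8h = 03:13 UTC.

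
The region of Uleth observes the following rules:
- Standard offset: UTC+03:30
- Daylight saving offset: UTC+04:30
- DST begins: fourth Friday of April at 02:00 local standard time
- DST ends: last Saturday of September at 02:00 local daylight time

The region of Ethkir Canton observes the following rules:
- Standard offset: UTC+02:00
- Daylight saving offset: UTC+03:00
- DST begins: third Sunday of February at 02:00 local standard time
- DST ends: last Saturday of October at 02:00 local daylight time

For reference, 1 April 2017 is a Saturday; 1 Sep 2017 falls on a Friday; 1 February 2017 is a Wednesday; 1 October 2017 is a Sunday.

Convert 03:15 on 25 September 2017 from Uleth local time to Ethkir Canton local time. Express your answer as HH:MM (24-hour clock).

1 April 2017 is a Saturday, so the first Friday is April 7 and the fourth is April 28.
1 September 2017 is a Friday, so Saturdays fall on 2, 9, 16, 23, 30; the last is September 30.
25 September 2017 falls between 28 April and 30 September, so daylight saving is in effect and Uleth is at UTC+04:30.
03:15 Uleth − 4h30m = 22:45 UTC (rolling into the previous day, 24 September 2017).
1 February 2017 is a Wednesday, so the first Sunday is February 5 and the third is February 19.
1 October 2017 is a Sunday, so Saturdays fall on 7, 14, 21, 28; the last is October 28.
At the standard offset (UTC+02:00), 22:45 UTC + 2h = 00:45 Ethkir Canton standard time (rolling into the next day, 25 September 2017).
Daylight saving runs 19 February – 28 October; the standard-time date in Ethkir Canton, 25 September 2017, is inside that window, so Ethkir Canton is at UTC+03:00.
22:45 UTC + 3h = 01:45 Ethkir Canton (rolling into the next day, 25 September 2017).

01:45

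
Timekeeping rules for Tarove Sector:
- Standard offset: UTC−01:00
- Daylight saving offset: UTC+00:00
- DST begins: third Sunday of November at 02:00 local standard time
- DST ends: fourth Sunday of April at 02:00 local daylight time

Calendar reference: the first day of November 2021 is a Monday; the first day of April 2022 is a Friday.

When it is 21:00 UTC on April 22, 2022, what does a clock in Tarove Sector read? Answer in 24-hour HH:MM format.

1 November 2021 is a Monday, so the first Sunday is November 7 and the third is November 21.
1 April 2022 is a Friday, so the first Sunday is April 3 and the fourth is April 24.
At the standard offset (UTC−01:00), 21:00 UTC − 1h = 20:00 Tarove Sector standard time.
The standard-time date in Tarove Sector, April 22, 2022, lies within the daylight-saving period (21 November 2021 – 24 April 2022), so Tarove Sector is on daylight time, UTC+00:00.
21:00 UTC + 0h = 21:00 local.

21:00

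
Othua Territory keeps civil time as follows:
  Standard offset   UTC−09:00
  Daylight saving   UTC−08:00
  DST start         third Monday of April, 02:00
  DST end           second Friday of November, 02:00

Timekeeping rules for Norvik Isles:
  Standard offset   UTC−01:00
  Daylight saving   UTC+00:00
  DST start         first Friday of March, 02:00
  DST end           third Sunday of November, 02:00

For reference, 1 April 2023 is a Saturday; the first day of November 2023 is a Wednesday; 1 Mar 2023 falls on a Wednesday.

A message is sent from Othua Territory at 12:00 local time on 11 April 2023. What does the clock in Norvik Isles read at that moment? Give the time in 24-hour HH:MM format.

21:00

1 April 2023 is a Saturday, so the first Monday is April 3 and the third is April 17.
1 November 2023 is a Wednesday, so the first Friday is November 3 and the second is November 10.
Daylight saving runs 17 April – 10 November; 11 April 2023 is outside that window, so Othua Territory is on standard time at UTC−09:00.
12:00 Othua Territory + 9h = 21:00 UTC.
1 March 2023 is a Wednesday, so the first Friday is March 3.
1 November 2023 is a Wednesday, so the first Sunday is November 5 and the third is November 19.
At the standard offset (UTC−01:00), 21:00 UTC − 1h = 20:00 Norvik Isles standard time.
Daylight saving runs 3 March – 19 November; the standard-time date in Norvik Isles, 11 April 2023, is inside that window, so Norvik Isles is at UTC+00:00.
21:00 UTC + 0h = 21:00 Norvik Isles.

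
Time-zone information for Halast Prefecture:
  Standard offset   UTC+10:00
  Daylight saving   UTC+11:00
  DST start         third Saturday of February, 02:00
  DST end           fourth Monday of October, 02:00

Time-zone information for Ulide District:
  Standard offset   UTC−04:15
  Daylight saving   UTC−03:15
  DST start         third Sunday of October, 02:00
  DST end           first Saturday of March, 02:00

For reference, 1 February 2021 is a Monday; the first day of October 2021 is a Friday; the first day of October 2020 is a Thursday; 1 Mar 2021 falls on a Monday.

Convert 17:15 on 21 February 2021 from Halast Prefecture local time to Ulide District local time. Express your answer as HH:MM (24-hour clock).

03:00

1 February 2021 is a Monday, so the first Saturday is February 6 and the third is February 20.
1 October 2021 is a Friday, so the first Monday is October 4 and the fourth is October 25.
21 February 2021 lies within the daylight-saving period (20 February – 25 October), so Halast Prefecture is on daylight time, UTC+11:00.
17:15 Halast Prefecture − 11h = 06:15 UTC.
1 October 2020 is a Thursday, so the first Sunday is October 4 and the third is October 18.
1 March 2021 is a Monday, so the first Saturday is March 6.
At the standard offset (UTC−04:15), 06:15 UTC − 4h15m = 02:00 Ulide District standard time.
The standard-time date in Ulide District, 21 February 2021, falls between 18 October 2020 and 6 March 2021, so daylight saving is in effect and Ulide District is at UTC−03:15.
06:15 UTC − 3h15m = 03:00 Ulide District.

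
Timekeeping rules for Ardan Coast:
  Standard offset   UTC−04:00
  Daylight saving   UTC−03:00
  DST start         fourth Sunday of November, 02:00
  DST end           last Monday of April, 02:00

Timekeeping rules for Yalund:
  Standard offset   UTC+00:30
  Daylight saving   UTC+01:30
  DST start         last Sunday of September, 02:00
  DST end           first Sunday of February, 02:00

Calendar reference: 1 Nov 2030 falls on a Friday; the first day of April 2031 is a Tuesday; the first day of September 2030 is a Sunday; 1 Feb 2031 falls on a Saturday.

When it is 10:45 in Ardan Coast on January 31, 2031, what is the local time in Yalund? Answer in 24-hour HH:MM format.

1 November 2030 is a Friday, so the first Sunday is November 3 and the fourth is November 24.
1 April 2031 is a Tuesday, so Mondays fall on 7, 14, 21, 28; the last is April 28.
January 31, 2031 falls between 24 November 2030 and 28 April 2031, so daylight saving is in effect and Ardan Coast is at UTC−03:00.
10:45 Ardan Coast + 3h = 13:45 UTC.
1 September 2030 is a Sunday, so Sundays fall on 1, 8, 15, 22, 29; the last is September 29.
1 February 2031 is a Saturday, so the first Sunday is February 2.
At the standard offset (UTC+00:30), 13:45 UTC + 0h30m = 14:15 Yalund standard time.
Daylight saving runs 29 September 2030 – 2 February 2031; the standard-time date in Yalund, January 31, 2031, is inside that window, so Yalund is at UTC+01:30.
13:45 UTC + 1h30m = 15:15 Yalund.

15:15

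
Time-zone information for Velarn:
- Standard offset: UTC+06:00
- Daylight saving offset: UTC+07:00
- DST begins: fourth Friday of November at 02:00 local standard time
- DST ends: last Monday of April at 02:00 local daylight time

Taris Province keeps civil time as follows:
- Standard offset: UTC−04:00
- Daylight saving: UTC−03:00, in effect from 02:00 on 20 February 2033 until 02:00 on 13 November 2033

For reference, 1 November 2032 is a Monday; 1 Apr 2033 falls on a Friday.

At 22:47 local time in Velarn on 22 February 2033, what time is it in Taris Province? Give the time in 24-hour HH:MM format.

12:47

1 November 2032 is a Monday, so the first Friday is November 5 and the fourth is November 26.
1 April 2033 is a Friday, so Mondays fall on 4, 11, 18, 25; the last is April 25.
22 February 2033 falls between 26 November 2032 and 25 April 2033, so daylight saving is in effect and Velarn is at UTC+07:00.
22:47 Velarn − 7h = 15:47 UTC.
At the standard offset (UTC−04:00), 15:47 UTC − 4h = 11:47 Taris Province standard time.
The standard-time date in Taris Province, 22 February 2033, falls between 20 February and 13 November, so daylight saving is in effect and Taris Province is at UTC−03:00.
15:47 UTC − 3h = 12:47 Taris Province.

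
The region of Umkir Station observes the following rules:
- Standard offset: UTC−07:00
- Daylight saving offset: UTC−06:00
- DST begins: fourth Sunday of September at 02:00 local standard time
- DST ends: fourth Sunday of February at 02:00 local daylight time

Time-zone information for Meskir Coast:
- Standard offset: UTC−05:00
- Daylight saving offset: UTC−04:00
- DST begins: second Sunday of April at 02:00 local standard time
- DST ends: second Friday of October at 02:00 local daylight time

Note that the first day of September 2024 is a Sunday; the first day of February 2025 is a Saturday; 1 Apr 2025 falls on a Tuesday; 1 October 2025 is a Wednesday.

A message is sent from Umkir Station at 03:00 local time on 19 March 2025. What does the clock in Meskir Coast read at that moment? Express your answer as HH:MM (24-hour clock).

05:00

1 September 2024 is a Sunday, so the first Sunday is September 1 and the fourth is September 22.
1 February 2025 is a Saturday, so the first Sunday is February 2 and the fourth is February 23.
Daylight saving runs 22 September 2024 – 23 February 2025; 19 March 2025 is outside that window, so Umkir Station is on standard time at UTC−07:00.
03:00 Umkir Station + 7h = 10:00 UTC.
1 April 2025 is a Tuesday, so the first Sunday is April 6 and the second is April 13.
1 October 2025 is a Wednesday, so the first Friday is October 3 and the second is October 10.
At the standard offset (UTC−05:00), 10:00 UTC − 5h = 05:00 Meskir Coast standard time.
The standard-time date in Meskir Coast, 19 March 2025, is outside the daylight-saving period (13 April – 10 October), so Meskir Coast is on standard time, UTC−05:00.
10:00 UTC − 5h = 05:00 Meskir Coast.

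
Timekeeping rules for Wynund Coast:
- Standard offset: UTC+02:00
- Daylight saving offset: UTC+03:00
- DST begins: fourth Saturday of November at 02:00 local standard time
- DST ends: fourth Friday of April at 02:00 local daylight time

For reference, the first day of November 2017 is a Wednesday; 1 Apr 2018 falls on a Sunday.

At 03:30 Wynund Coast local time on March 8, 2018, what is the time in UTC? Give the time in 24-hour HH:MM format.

00:30

1 November 2017 is a Wednesday, so the first Saturday is November 4 and the fourth is November 25.
1 April 2018 is a Sunday, so the first Friday is April 6 and the fourth is April 27.
Daylight saving runs 25 November 2017 – 27 April 2018; March 8, 2018 is inside that window, so Wynund Coast is at UTC+03:00.
03:30 local − 3h = 00:30 UTC.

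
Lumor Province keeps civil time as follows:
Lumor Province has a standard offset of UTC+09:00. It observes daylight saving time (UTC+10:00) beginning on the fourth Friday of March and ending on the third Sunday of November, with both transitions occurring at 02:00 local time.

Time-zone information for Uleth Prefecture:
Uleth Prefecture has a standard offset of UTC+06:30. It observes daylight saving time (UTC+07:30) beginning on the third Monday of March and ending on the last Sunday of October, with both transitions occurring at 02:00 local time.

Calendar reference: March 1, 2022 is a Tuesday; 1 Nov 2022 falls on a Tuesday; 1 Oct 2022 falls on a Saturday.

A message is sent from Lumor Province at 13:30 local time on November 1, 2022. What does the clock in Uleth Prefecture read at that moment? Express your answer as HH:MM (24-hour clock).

10:00

1 March 2022 is a Tuesday, so the first Friday is March 4 and the fourth is March 25.
1 November 2022 is a Tuesday, so the first Sunday is November 6 and the third is November 20.
November 1, 2022 falls between 25 March and 20 November, so daylight saving is in effect and Lumor Province is at UTC+10:00.
13:30 Lumor Province − 10h = 03:30 UTC.
1 March 2022 is a Tuesday, so the first Monday is March 7 and the third is March 21.
1 October 2022 is a Saturday, so Sundays fall on 2, 9, 16, 23, 30; the last is October 30.
At the standard offset (UTC+06:30), 03:30 UTC + 6h30m = 10:00 Uleth Prefecture standard time.
The standard-time date in Uleth Prefecture, November 1, 2022, does not fall between 21 March and 30 October, so daylight saving is not in effect and Uleth Prefecture is at UTC+06:30.
03:30 UTC + 6h30m = 10:00 Uleth Prefecture.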